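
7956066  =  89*89394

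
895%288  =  31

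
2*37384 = 74768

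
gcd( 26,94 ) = 2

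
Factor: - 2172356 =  - 2^2 *31^1*17519^1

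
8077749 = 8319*971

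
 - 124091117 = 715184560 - 839275677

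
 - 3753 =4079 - 7832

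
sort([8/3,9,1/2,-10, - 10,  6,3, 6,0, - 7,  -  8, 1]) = [- 10,  -  10, - 8,-7, 0,1/2,1,8/3,3,6,6,9 ] 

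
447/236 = 1 + 211/236 = 1.89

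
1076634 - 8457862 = -7381228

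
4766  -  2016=2750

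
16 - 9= 7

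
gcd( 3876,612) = 204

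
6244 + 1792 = 8036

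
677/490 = 677/490 = 1.38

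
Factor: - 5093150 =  - 2^1*5^2*101863^1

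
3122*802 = 2503844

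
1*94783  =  94783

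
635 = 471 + 164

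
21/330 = 7/110 = 0.06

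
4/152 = 1/38=0.03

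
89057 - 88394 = 663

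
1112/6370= 556/3185  =  0.17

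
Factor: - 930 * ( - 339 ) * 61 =2^1*3^2*5^1 * 31^1* 61^1*113^1 =19231470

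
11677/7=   1668+1/7  =  1668.14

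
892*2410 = 2149720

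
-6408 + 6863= 455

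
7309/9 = 812 + 1/9 = 812.11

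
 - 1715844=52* (-32997) 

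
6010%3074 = 2936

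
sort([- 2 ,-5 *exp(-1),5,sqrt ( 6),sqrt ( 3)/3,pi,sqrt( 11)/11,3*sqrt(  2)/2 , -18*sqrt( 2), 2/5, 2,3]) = [ - 18*sqrt( 2),-2 ,-5*exp(-1),sqrt( 11)/11,2/5 , sqrt(3)/3,2,3*sqrt( 2)/2, sqrt( 6 ),3,pi , 5] 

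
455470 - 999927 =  - 544457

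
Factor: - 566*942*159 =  - 2^2*3^2*53^1*157^1*283^1=- 84774348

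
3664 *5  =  18320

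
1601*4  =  6404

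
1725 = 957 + 768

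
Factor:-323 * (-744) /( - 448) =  - 30039/56 = -  2^ (-3)*3^1 *7^( - 1 ) * 17^1*19^1*31^1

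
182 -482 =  - 300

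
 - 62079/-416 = 62079/416 = 149.23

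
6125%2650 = 825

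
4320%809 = 275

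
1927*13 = 25051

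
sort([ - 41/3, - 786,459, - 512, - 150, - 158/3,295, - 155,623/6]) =[ - 786 , - 512, - 155, - 150, - 158/3,  -  41/3,623/6 , 295, 459]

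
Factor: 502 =2^1*251^1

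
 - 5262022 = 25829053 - 31091075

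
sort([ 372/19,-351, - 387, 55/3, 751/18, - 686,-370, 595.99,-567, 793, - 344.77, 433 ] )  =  [ - 686,  -  567 ,-387,  -  370,-351, - 344.77, 55/3, 372/19 , 751/18,433, 595.99,793]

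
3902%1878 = 146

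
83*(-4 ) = -332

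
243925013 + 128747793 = 372672806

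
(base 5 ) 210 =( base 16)37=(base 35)1K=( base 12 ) 47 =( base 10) 55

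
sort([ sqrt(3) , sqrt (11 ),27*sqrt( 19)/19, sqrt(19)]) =[ sqrt( 3 ), sqrt( 11),sqrt( 19),27*sqrt( 19) /19 ] 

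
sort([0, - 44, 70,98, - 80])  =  [ - 80,-44,0, 70, 98 ] 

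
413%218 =195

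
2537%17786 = 2537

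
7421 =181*41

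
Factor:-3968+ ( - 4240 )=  - 2^4*3^3*19^1 = -8208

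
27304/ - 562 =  - 49+117/281 = -48.58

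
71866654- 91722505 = -19855851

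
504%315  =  189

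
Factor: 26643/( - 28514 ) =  -2^ ( - 1) * 3^1*53^( - 1) * 83^1*107^1 * 269^( - 1 )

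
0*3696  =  0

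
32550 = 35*930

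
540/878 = 270/439=0.62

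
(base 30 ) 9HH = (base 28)b03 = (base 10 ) 8627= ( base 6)103535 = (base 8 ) 20663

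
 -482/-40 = 12 + 1/20 = 12.05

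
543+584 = 1127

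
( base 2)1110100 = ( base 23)51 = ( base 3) 11022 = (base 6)312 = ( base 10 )116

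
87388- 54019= 33369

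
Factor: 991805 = 5^1*293^1 * 677^1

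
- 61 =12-73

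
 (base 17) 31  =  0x34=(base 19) 2e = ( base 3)1221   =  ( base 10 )52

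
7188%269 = 194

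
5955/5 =1191 = 1191.00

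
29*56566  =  1640414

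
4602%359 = 294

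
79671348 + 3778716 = 83450064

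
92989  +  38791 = 131780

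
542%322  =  220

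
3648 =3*1216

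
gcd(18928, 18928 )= 18928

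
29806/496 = 60  +  23/248 = 60.09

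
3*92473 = 277419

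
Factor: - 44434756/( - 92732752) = 11108689/23183188 = 2^( - 2 ) * 7^( - 1 )*677^(-1) * 1223^ ( - 1)*2671^1*4159^1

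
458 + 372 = 830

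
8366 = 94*89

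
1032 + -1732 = - 700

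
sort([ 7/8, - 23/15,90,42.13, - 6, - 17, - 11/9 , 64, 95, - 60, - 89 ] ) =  [ - 89, - 60, - 17, - 6 , - 23/15 , - 11/9, 7/8, 42.13,  64, 90, 95]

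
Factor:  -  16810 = - 2^1*5^1*41^2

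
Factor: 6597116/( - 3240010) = -3298558/1620005  =  - 2^1*5^( -1 )*  23^ (  -  1)*109^1*14087^( - 1)*15131^1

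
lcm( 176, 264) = 528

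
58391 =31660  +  26731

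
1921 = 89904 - 87983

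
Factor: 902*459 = 414018 = 2^1*3^3*  11^1*17^1*41^1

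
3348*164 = 549072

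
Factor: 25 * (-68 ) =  - 1700=-2^2 * 5^2 * 17^1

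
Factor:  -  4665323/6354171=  - 3^( - 2 )*13^1*383^1 *937^1*706019^( - 1)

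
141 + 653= 794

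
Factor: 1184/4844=2^3 * 7^( - 1 ) * 37^1*173^(  -  1 ) =296/1211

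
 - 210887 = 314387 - 525274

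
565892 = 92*6151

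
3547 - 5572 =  - 2025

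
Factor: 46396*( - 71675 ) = - 2^2*5^2*7^1*47^1 * 61^1*1657^1 =-3325433300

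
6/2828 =3/1414= 0.00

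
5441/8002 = 5441/8002 = 0.68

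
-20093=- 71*283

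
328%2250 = 328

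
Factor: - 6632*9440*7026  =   - 439870318080= - 2^9*3^1 * 5^1*59^1*829^1*1171^1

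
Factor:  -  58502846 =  - 2^1 * 23^1*37^2*929^1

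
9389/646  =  9389/646  =  14.53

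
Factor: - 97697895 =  - 3^1*5^1 * 17^2*31^1*727^1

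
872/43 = 20 + 12/43 = 20.28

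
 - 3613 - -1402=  - 2211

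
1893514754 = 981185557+912329197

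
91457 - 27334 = 64123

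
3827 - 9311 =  - 5484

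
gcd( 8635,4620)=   55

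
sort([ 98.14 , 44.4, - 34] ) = [ - 34, 44.4, 98.14]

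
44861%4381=1051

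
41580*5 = 207900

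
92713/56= 1655 + 33/56 = 1655.59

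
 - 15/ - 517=15/517 = 0.03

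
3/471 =1/157 = 0.01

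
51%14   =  9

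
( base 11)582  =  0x2b7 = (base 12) 49b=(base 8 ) 1267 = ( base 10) 695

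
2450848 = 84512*29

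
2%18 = 2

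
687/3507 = 229/1169 = 0.20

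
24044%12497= 11547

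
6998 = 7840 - 842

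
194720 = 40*4868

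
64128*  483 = 30973824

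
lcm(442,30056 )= 30056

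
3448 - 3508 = - 60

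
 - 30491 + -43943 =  - 74434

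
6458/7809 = 6458/7809  =  0.83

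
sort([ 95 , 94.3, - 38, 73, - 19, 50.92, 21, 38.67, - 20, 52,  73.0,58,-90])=[-90, - 38,-20, - 19, 21,38.67, 50.92, 52,58,73, 73.0,94.3,95] 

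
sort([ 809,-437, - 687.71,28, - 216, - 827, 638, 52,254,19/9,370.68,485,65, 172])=[ - 827,-687.71, - 437, - 216, 19/9,28,52, 65,172,254,370.68,485, 638, 809]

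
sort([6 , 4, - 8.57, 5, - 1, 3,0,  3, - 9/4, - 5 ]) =[ - 8.57, - 5, - 9/4, - 1, 0, 3,3, 4,5, 6]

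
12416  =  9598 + 2818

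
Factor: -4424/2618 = -2^2*11^( - 1)*17^( - 1)*79^1= - 316/187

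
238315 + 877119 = 1115434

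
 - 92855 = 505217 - 598072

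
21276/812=26 + 41/203=26.20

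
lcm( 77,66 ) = 462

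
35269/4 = 8817 + 1/4 = 8817.25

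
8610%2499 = 1113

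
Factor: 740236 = 2^2*7^1 * 26437^1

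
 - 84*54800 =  - 4603200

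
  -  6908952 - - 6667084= - 241868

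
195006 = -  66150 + 261156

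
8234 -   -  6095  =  14329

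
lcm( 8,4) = 8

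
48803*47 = 2293741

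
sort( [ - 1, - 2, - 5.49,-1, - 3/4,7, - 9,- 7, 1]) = [ - 9, - 7,- 5.49, - 2, - 1,-1, - 3/4,1, 7]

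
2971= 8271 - 5300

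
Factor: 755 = 5^1*151^1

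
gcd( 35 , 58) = 1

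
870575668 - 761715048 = 108860620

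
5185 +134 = 5319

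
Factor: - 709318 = -2^1 * 83^1*4273^1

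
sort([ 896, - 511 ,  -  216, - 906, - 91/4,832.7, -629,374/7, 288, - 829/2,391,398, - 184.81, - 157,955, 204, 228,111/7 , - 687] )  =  [ - 906, - 687, - 629  ,  -  511,  -  829/2, - 216, - 184.81, - 157, - 91/4,111/7,374/7, 204,228,288, 391,398,832.7,896, 955]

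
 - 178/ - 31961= 178/31961 = 0.01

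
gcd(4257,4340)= 1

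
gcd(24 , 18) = 6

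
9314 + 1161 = 10475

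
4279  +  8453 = 12732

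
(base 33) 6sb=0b1110100101101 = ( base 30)88t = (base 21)GJE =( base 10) 7469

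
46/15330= 23/7665 = 0.00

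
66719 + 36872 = 103591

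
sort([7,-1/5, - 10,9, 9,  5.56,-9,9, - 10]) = [-10, - 10, - 9, - 1/5,5.56, 7, 9, 9,  9]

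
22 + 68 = 90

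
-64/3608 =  - 8/451  =  - 0.02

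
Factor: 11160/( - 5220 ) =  - 2^1 *29^( - 1 )  *31^1 = - 62/29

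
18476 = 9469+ 9007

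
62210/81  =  62210/81 = 768.02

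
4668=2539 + 2129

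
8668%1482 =1258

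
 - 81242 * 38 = - 3087196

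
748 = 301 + 447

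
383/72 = 383/72 = 5.32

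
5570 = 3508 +2062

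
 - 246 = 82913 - 83159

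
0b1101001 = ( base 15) 70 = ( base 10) 105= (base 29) 3i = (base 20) 55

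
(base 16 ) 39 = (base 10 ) 57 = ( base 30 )1R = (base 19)30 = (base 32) 1p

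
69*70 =4830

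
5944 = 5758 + 186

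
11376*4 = 45504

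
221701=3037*73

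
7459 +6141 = 13600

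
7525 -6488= 1037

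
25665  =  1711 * 15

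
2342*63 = 147546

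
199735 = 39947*5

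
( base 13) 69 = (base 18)4f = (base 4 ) 1113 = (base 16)57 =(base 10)87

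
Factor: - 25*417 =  - 3^1*5^2*139^1 = - 10425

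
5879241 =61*96381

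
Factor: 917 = 7^1*131^1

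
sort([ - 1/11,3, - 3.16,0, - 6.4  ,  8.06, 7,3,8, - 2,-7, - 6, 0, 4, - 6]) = [ - 7, - 6.4,  -  6,-6, - 3.16, - 2, - 1/11,0,0,3, 3, 4, 7,8,  8.06]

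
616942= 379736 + 237206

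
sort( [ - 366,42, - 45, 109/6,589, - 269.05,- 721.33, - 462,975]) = [ - 721.33, - 462, - 366 , - 269.05, - 45,109/6,  42, 589, 975 ]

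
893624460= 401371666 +492252794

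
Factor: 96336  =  2^4*3^3*223^1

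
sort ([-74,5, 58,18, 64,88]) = [ - 74,5 , 18,  58,64, 88 ]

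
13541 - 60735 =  - 47194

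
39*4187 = 163293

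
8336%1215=1046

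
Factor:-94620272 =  - 2^4*29^1*61^1 * 3343^1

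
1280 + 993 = 2273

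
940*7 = 6580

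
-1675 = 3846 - 5521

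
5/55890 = 1/11178 = 0.00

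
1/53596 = 1/53596=0.00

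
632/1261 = 632/1261 = 0.50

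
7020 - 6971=49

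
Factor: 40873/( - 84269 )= - 7^1*17^ ( - 1 )*4957^( - 1)*5839^1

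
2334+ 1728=4062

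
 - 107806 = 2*( - 53903 ) 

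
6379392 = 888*7184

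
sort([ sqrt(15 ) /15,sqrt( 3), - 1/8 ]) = [ - 1/8, sqrt( 15) /15, sqrt( 3 )] 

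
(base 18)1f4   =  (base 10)598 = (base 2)1001010110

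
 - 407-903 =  - 1310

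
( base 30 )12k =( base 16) 3d4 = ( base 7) 2600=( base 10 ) 980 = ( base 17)36B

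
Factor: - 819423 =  - 3^3*11^1*31^1*89^1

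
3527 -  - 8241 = 11768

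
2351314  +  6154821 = 8506135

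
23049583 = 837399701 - 814350118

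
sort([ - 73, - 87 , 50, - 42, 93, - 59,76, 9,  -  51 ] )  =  [ - 87,  -  73 ,  -  59, - 51, - 42,9,50,76,  93]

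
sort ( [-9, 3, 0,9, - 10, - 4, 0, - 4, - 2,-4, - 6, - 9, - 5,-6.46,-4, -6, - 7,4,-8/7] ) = [ - 10, - 9,-9, - 7,-6.46, - 6,-6,-5,  -  4, - 4, - 4, -4, - 2,-8/7, 0, 0,  3, 4,  9] 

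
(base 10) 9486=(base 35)7Q1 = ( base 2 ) 10010100001110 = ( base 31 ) 9R0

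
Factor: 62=2^1*31^1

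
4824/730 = 2412/365 = 6.61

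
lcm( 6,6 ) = 6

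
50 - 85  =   -35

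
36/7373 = 36/7373 = 0.00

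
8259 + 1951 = 10210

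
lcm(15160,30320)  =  30320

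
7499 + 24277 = 31776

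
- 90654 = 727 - 91381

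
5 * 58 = 290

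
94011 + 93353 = 187364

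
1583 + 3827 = 5410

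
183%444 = 183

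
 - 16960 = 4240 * (-4) 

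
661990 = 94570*7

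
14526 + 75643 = 90169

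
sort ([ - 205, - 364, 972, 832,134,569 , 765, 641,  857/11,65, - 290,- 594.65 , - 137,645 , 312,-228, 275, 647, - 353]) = [ - 594.65, - 364, - 353, - 290, - 228,  -  205, - 137, 65,857/11,134, 275,312, 569,641,645,647,765,832,972]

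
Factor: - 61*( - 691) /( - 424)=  - 42151/424= -2^ ( - 3)*53^( - 1 )*61^1*691^1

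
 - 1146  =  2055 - 3201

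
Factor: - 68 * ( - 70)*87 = 414120= 2^3 * 3^1 * 5^1 * 7^1*17^1* 29^1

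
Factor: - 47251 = - 47251^1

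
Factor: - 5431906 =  - 2^1 * 109^1*24917^1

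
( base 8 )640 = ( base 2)110100000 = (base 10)416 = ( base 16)1A0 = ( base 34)c8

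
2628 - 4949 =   -  2321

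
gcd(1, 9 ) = 1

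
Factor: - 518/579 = - 2^1*3^ ( - 1 ) *7^1*37^1 * 193^(-1 )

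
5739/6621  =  1913/2207 = 0.87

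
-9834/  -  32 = 307 +5/16 = 307.31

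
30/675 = 2/45 = 0.04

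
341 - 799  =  -458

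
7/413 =1/59 = 0.02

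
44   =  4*11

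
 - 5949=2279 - 8228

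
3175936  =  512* 6203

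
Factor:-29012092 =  - 2^2*41^1*176903^1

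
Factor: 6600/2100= 22/7 = 2^1*7^( - 1 )* 11^1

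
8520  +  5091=13611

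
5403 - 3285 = 2118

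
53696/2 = 26848=26848.00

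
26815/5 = 5363 = 5363.00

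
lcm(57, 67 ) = 3819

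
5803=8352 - 2549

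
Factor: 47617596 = 2^2*3^2*13^1*101747^1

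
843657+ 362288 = 1205945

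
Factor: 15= 3^1*5^1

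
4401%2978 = 1423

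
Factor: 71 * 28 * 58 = 115304 = 2^3 * 7^1 * 29^1*71^1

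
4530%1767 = 996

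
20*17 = 340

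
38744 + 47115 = 85859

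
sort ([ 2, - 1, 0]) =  [ - 1, 0,  2 ]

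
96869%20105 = 16449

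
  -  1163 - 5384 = -6547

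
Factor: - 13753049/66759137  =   - 37^( - 1)*281^( - 1)*6421^( - 1)* 13753049^1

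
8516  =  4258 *2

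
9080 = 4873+4207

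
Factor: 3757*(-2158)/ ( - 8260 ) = 2^( - 1)*5^ ( - 1 )*7^(  -  1 )*13^2 *17^2*59^(  -  1 )*83^1 = 4053803/4130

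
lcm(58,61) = 3538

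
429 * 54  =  23166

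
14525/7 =2075=2075.00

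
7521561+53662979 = 61184540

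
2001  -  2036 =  - 35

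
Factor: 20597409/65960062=2^(  -  1 )*3^5*41^ (  -  1 ) * 12109^1*114913^( - 1 ) = 2942487/9422866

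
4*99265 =397060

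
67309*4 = 269236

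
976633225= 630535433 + 346097792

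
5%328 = 5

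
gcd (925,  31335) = 5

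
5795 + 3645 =9440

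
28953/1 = 28953 = 28953.00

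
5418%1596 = 630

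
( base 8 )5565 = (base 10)2933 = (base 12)1845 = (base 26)48L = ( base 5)43213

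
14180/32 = 3545/8  =  443.12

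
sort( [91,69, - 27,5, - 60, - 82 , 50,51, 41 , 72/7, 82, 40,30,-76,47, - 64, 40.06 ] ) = [ -82, - 76, - 64, - 60, - 27, 5 , 72/7 , 30, 40 , 40.06,41, 47,  50, 51, 69,82 , 91 ] 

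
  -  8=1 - 9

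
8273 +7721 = 15994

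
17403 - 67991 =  - 50588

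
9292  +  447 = 9739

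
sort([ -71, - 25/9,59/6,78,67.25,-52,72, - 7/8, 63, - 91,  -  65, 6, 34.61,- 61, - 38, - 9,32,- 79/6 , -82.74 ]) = [ - 91,-82.74,-71,- 65, - 61,-52, -38, - 79/6, - 9, - 25/9,-7/8,6,59/6,32,34.61  ,  63,67.25,72,78 ] 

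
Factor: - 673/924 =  - 2^ (  -  2 ) *3^(- 1)*7^( - 1)*11^( - 1)*673^1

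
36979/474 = 78 + 7/474 = 78.01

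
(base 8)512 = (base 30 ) b0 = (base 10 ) 330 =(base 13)1C5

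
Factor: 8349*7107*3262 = 2^1*3^2 * 7^1 *11^2*23^2*103^1*233^1 =193555150866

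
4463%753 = 698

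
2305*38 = 87590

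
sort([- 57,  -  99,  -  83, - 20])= [-99,  -  83,-57, - 20] 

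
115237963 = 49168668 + 66069295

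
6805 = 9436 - 2631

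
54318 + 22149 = 76467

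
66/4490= 33/2245 = 0.01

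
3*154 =462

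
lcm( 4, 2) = 4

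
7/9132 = 7/9132 = 0.00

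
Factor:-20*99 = -1980 = - 2^2*3^2 * 5^1*11^1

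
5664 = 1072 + 4592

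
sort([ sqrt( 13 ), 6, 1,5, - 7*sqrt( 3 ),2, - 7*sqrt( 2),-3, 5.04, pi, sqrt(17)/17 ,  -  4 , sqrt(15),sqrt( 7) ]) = [ - 7*sqrt (3), - 7*sqrt( 2 ), - 4, - 3,sqrt( 17 )/17,  1,2,sqrt( 7) , pi, sqrt(13), sqrt( 15),5, 5.04, 6 ]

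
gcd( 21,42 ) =21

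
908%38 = 34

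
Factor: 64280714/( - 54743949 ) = - 2^1  *  3^( - 2)*13^( - 1 )*467897^( - 1)*32140357^1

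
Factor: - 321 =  - 3^1*107^1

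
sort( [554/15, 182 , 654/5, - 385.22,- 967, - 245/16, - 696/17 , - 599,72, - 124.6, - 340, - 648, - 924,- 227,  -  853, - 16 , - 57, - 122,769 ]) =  [ - 967 , - 924, - 853, - 648, - 599, - 385.22, - 340, - 227, - 124.6,-122, - 57, - 696/17, - 16, - 245/16, 554/15 , 72,654/5, 182, 769 ]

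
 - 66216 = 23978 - 90194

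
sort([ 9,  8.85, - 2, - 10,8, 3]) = [- 10, - 2, 3, 8, 8.85,9] 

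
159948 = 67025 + 92923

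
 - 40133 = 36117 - 76250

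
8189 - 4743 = 3446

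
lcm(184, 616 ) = 14168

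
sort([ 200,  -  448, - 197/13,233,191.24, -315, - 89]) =[ - 448, - 315, - 89, - 197/13,191.24 , 200, 233]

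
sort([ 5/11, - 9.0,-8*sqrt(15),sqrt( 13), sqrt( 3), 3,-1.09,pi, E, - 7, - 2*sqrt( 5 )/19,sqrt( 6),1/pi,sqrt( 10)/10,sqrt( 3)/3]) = [ - 8*sqrt(15), - 9.0  , - 7, - 1.09, - 2*sqrt( 5)/19,sqrt( 10)/10,  1/pi,5/11, sqrt(3)/3,  sqrt ( 3), sqrt( 6 ),E , 3, pi,sqrt( 13)]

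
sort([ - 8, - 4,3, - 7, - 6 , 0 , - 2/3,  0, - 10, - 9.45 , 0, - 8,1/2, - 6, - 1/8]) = [  -  10,-9.45, - 8, - 8, - 7 , - 6, -6, -4, - 2/3, - 1/8, 0,0,0,1/2,3] 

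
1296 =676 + 620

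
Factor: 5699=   41^1*139^1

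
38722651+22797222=61519873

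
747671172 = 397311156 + 350360016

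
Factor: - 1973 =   -  1973^1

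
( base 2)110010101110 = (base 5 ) 100441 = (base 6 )23010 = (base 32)35E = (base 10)3246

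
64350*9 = 579150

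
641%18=11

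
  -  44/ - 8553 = 44/8553 = 0.01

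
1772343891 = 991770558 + 780573333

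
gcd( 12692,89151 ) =1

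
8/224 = 1/28  =  0.04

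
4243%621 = 517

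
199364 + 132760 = 332124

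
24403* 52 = 1268956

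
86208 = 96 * 898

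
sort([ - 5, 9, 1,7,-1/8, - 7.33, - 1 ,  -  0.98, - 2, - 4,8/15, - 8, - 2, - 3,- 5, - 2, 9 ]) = [ - 8, - 7.33, - 5, - 5,-4, - 3, - 2, - 2,-2, - 1, - 0.98, - 1/8, 8/15,1,7, 9,9 ]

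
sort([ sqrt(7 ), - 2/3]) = [ - 2/3, sqrt( 7)]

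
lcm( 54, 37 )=1998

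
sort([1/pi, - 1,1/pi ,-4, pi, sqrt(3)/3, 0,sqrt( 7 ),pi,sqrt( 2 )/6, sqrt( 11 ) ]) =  [ - 4, - 1,0,  sqrt( 2) /6, 1/pi, 1/pi, sqrt( 3) /3, sqrt( 7), pi,pi,sqrt( 11)]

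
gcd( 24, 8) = 8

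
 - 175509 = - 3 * 58503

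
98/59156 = 49/29578  =  0.00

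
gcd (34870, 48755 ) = 5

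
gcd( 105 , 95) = 5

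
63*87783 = 5530329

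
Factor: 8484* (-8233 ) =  - 2^2*3^1* 7^1*101^1*8233^1 = - 69848772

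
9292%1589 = 1347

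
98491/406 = 98491/406 = 242.59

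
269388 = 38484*7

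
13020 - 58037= - 45017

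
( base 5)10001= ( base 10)626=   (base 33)IW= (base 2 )1001110010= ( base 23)145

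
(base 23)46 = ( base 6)242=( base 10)98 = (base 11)8A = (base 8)142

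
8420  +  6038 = 14458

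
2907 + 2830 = 5737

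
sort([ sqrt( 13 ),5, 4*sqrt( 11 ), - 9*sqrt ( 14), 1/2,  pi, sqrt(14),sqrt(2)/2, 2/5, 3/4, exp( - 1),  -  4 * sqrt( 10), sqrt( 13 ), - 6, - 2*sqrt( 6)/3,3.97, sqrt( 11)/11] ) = [-9 * sqrt ( 14 ), - 4*sqrt(10), - 6, - 2 * sqrt(6 ) /3,sqrt(11 ) /11, exp(-1),2/5, 1/2 , sqrt(2)/2,3/4, pi, sqrt(13), sqrt(13), sqrt( 14),3.97, 5 , 4*sqrt( 11 )]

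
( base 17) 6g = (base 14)86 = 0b1110110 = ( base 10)118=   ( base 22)58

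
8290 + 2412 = 10702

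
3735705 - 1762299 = 1973406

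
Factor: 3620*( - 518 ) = -2^3* 5^1*7^1*37^1*181^1 = - 1875160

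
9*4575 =41175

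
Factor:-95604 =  - 2^2 * 3^1 * 31^1*257^1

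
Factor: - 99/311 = -3^2* 11^1*311^(-1)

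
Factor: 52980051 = 3^1 * 1091^1*16187^1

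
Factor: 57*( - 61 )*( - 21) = 73017 = 3^2 * 7^1*19^1*61^1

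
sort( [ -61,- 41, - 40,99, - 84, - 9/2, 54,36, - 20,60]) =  [ - 84, - 61, - 41, - 40, - 20, - 9/2,36 , 54,60,99 ]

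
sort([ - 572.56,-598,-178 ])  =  [ - 598,  -  572.56,-178 ]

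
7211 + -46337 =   -  39126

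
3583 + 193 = 3776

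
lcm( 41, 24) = 984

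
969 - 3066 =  - 2097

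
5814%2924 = 2890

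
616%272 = 72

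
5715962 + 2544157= 8260119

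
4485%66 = 63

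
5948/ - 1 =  - 5948+0/1=- 5948.00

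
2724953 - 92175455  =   - 89450502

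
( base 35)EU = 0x208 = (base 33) fp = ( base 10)520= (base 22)11E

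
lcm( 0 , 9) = 0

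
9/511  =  9/511 = 0.02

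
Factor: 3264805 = 5^1*83^1 * 7867^1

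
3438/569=6  +  24/569 = 6.04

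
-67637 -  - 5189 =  - 62448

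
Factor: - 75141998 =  - 2^1*19^1*71^1*27851^1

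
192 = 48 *4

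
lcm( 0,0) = 0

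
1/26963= 1/26963 = 0.00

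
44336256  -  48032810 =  - 3696554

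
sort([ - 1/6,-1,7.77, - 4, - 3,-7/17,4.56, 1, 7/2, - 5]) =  [- 5, - 4, - 3, - 1,-7/17, - 1/6 , 1, 7/2, 4.56, 7.77] 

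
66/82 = 33/41 = 0.80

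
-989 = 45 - 1034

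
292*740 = 216080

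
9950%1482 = 1058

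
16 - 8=8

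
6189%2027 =108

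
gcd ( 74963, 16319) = 1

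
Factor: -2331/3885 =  - 3/5 = - 3^1*5^( - 1 )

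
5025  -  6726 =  - 1701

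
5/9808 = 5/9808 =0.00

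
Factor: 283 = 283^1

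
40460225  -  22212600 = 18247625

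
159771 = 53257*3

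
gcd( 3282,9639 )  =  3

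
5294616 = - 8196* ( - 646 ) 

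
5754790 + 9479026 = 15233816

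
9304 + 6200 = 15504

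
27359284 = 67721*404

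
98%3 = 2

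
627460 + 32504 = 659964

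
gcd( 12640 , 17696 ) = 2528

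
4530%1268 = 726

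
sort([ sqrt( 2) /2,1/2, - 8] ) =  [-8,1/2, sqrt( 2) /2 ]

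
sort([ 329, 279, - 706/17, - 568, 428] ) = [ - 568,  -  706/17,279, 329, 428 ] 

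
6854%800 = 454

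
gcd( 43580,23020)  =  20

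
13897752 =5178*2684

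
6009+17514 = 23523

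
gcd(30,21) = 3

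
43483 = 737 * 59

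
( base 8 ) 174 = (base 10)124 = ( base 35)3j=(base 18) 6g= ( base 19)6A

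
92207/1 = 92207 = 92207.00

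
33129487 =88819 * 373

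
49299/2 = 49299/2 = 24649.50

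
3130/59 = 3130/59 = 53.05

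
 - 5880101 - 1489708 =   -  7369809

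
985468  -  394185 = 591283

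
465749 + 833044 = 1298793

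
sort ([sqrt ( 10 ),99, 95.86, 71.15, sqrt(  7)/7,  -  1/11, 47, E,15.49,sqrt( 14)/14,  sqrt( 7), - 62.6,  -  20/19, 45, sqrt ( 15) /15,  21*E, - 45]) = [ - 62.6, - 45, - 20/19, - 1/11,sqrt(15)/15, sqrt (14)/14,sqrt( 7) /7 , sqrt( 7 ),E,sqrt ( 10),15.49, 45, 47, 21*E, 71.15,95.86 , 99]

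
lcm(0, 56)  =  0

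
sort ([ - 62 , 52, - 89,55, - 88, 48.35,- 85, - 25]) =[-89, - 88, - 85, - 62,-25,48.35, 52,55 ]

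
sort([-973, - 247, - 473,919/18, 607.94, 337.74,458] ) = [-973,-473 , - 247, 919/18, 337.74,458, 607.94] 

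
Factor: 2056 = 2^3*257^1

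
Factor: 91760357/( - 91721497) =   -  7^( - 1) * 13^1*1033^1*2251^( - 1)*5821^ (-1)*6833^1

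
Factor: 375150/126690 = 305/103 = 5^1*61^1*103^(  -  1) 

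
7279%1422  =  169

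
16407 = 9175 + 7232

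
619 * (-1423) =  - 880837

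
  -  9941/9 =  - 1105 + 4/9  =  - 1104.56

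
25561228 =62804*407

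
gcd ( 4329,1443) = 1443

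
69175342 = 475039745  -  405864403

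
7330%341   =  169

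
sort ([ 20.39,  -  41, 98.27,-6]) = [  -  41,  -  6, 20.39,  98.27 ]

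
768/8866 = 384/4433 = 0.09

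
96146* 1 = 96146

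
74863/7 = 10694 + 5/7=10694.71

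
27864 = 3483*8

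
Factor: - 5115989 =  - 1973^1*2593^1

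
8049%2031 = 1956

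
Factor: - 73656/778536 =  - 93/983 = - 3^1 * 31^1*983^ (-1)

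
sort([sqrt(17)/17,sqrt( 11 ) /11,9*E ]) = [sqrt( 17)/17, sqrt( 11)/11, 9*E]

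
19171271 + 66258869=85430140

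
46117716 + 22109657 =68227373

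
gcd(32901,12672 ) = 33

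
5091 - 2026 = 3065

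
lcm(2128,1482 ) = 82992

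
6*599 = 3594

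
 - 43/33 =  - 43/33=-1.30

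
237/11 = 21 + 6/11 = 21.55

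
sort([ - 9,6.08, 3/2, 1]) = [ -9,1,3/2,  6.08]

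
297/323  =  297/323 = 0.92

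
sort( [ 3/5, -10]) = [ - 10, 3/5 ]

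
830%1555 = 830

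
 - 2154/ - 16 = 134 + 5/8  =  134.62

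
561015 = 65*8631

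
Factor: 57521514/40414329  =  2^1*3^( - 2) * 47^1*203977^1*1496827^( - 1)=19173838/13471443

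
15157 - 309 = 14848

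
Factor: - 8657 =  - 11^1*787^1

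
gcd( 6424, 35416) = 8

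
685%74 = 19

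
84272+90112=174384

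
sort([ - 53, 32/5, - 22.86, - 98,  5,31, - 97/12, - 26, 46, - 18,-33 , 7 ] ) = [ - 98, - 53, - 33, - 26, - 22.86, - 18, - 97/12, 5, 32/5, 7, 31,46] 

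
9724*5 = 48620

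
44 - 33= 11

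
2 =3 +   -  1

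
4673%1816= 1041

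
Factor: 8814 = 2^1*3^1*13^1*113^1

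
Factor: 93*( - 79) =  - 7347 = - 3^1*31^1*79^1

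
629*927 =583083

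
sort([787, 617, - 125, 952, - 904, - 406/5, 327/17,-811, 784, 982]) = [ - 904, - 811 , - 125, - 406/5, 327/17,617, 784, 787, 952, 982 ]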